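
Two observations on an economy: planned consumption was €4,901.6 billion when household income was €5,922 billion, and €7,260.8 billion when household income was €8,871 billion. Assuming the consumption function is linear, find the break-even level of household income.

MPC = (7260.8 − 4901.6)/(8871 − 5922) = 2359.2/2949 = 0.8
a = 4901.6 − 0.8(5922) = 4901.6 − 4737.6 = 164
Break-even: Y = a/(1−MPC) = 164/0.2 = 820

Y = 820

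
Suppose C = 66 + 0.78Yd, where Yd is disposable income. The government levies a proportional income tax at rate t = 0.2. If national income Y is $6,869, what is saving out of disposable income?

Yd = (1 − 0.2)(6869) = 0.8(6869) = 5495.2
C = 66 + 0.78(5495.2) = 66 + 4286.256 = 4352.256
S = Yd − C = 5495.2 − 4352.256 = 1142.944

S = 1142.944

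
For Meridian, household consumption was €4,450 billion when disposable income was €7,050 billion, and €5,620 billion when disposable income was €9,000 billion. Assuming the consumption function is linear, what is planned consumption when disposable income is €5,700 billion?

C = 3640

MPC = (5620 − 4450)/(9000 − 7050) = 1170/1950 = 0.6
a = 4450 − 0.6(7050) = 4450 − 4230 = 220
C = 220 + 0.6(5700) = 220 + 3420 = 3640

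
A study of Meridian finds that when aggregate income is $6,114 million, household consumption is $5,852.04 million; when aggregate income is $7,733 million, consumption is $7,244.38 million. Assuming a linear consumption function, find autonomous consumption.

MPC = ΔC/ΔY = (7244.38 − 5852.04)/(7733 − 6114) = 1392.34/1619 = 0.86
a = C − MPC·Y = 5852.04 − 0.86(6114) = 5852.04 − 5258.04 = 594

a = 594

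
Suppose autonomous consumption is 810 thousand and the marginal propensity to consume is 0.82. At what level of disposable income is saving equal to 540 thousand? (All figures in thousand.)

S = Y − C = -810 + 0.18Y
-810 + 0.18Y = 540, so 0.18Y = 1350 and Y = 7500

Y = 7500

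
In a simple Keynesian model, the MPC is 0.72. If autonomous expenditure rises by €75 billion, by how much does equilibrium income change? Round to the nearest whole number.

The multiplier is 1/(1 − MPC) = 1/0.28.
ΔY = 75/0.28 = 267.86 ≈ 268

ΔY ≈ 268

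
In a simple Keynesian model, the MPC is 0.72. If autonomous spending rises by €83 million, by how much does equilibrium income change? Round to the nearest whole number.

The multiplier is 1/(1 − MPC) = 1/0.28.
ΔY = 83/0.28 = 296.43 ≈ 296

ΔY ≈ 296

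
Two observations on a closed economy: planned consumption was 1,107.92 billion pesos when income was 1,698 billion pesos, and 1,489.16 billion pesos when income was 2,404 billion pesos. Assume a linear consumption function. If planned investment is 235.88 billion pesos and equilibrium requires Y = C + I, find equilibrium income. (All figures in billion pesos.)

Y = 928

MPC = (1489.16 − 1107.92)/(2404 − 1698) = 381.24/706 = 0.54
a = 1107.92 − 0.54(1698) = 191
Equilibrium: Y = 191 + 0.54Y + 235.88
0.46Y = 426.88, so Y = 426.88/0.46 = 928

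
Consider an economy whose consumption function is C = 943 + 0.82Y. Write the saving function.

S = Y − C = Y − (943 + 0.82Y) = -943 + (1 − 0.82)Y

S = -943 + 0.18Y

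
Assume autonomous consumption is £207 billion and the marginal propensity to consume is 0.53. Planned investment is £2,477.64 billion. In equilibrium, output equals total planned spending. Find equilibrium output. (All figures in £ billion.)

Y = 5712

Y = C + I = 207 + 0.53Y + 2477.64
Y − 0.53Y = 2684.64
0.47Y = 2684.64, so Y = 2684.64/0.47 = 5712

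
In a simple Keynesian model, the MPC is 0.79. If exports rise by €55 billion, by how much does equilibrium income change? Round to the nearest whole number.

The multiplier is 1/(1 − MPC) = 1/0.21.
ΔY = 55/0.21 = 261.90 ≈ 262

ΔY ≈ 262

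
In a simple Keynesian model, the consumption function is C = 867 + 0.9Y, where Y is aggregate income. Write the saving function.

S = Y − C = Y − (867 + 0.9Y) = -867 + (1 − 0.9)Y

S = -867 + 0.1Y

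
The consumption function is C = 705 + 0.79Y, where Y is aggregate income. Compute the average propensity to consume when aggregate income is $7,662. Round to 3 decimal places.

APC = 0.882

C = 705 + 0.79(7662) = 6757.98
APC = C/Y = 6757.98/7662 = 0.882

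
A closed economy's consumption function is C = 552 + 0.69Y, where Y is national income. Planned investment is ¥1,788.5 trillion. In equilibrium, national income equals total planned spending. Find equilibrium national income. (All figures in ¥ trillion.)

Y = C + I = 552 + 0.69Y + 1788.5
Y − 0.69Y = 2340.5
0.31Y = 2340.5, so Y = 2340.5/0.31 = 7550

Y = 7550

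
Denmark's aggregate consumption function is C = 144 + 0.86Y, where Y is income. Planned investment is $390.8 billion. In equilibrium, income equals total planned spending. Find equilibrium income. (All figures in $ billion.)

Y = 3820

Y = C + I = 144 + 0.86Y + 390.8
Y − 0.86Y = 534.8
0.14Y = 534.8, so Y = 534.8/0.14 = 3820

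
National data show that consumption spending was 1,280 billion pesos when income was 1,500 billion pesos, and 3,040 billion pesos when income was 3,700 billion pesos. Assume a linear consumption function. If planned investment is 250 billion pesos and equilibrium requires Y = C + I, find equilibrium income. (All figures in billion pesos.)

Y = 1650

MPC = (3040 − 1280)/(3700 − 1500) = 1760/2200 = 0.8
a = 1280 − 0.8(1500) = 80
Equilibrium: Y = 80 + 0.8Y + 250
0.2Y = 330, so Y = 330/0.2 = 1650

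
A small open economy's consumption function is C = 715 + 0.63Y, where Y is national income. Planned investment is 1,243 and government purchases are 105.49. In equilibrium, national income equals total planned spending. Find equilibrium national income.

Y = C + I + G = 715 + 0.63Y + 1243 + 105.49
Y − 0.63Y = 2063.49
0.37Y = 2063.49, so Y = 2063.49/0.37 = 5577

Y = 5577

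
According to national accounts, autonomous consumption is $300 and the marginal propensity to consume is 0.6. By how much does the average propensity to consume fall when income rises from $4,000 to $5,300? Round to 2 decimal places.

ΔAPC = 0.02

At Y = 4000: C = 300 + 0.6(4000) = 2700, APC = 2700/4000 = 0.675
At Y = 5300: C = 3480, APC = 3480/5300 = 0.657
Fall in APC = 0.675 − 0.657 = 0.018 ≈ 0.02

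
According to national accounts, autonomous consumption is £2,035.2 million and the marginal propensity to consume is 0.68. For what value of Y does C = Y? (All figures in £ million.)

At break-even, C = Y: 2035.2 + 0.68Y = Y
0.32Y = 2035.2, so Y = 2035.2/0.32 = 6360

Y = 6360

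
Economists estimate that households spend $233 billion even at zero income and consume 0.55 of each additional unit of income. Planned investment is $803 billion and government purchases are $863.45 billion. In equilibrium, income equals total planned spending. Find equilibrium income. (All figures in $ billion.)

Y = C + I + G = 233 + 0.55Y + 803 + 863.45
Y − 0.55Y = 1899.45
0.45Y = 1899.45, so Y = 1899.45/0.45 = 4221

Y = 4221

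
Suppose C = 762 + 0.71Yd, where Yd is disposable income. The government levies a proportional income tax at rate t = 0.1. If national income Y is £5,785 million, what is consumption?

Yd = (1 − 0.1)(5785) = 0.9(5785) = 5206.5
C = 762 + 0.71(5206.5) = 762 + 3696.615 = 4458.615

C = 4458.615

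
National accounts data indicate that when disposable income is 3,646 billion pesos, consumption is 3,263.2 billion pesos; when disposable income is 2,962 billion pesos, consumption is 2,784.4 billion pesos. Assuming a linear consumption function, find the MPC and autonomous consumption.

MPC = 0.7; a = 711

MPC = ΔC/ΔY = (3263.2 − 2784.4)/(3646 − 2962) = 478.8/684 = 0.7
a = C − MPC·Y = 2784.4 − 0.7(2962) = 2784.4 − 2073.4 = 711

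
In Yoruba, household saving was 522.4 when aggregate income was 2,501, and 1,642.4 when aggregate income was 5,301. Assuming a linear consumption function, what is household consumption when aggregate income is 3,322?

MPS = ΔS/ΔY = (1642.4 − 522.4)/(5301 − 2501) = 1120/2800 = 0.4
MPC = 1 − MPS = 0.6
Autonomous saving = 522.4 − 0.4(2501) = -478, so a = 478
C = 478 + 0.6(3322) = 478 + 1993.2 = 2471.2

C = 2471.2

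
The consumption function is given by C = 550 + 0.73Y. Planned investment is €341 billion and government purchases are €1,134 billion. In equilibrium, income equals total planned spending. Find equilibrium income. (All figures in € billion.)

Y = C + I + G = 550 + 0.73Y + 341 + 1134
Y − 0.73Y = 2025
0.27Y = 2025, so Y = 2025/0.27 = 7500

Y = 7500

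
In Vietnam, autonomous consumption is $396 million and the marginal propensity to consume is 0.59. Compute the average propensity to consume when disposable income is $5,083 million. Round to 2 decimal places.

C = 396 + 0.59(5083) = 3394.97
APC = C/Y = 3394.97/5083 = 0.67

APC = 0.67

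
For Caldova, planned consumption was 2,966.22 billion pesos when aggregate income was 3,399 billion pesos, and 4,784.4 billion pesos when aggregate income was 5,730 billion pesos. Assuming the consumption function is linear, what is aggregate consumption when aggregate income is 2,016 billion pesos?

MPC = (4784.4 − 2966.22)/(5730 − 3399) = 1818.18/2331 = 0.78
a = 2966.22 − 0.78(3399) = 2966.22 − 2651.22 = 315
C = 315 + 0.78(2016) = 315 + 1572.48 = 1887.48

C = 1887.48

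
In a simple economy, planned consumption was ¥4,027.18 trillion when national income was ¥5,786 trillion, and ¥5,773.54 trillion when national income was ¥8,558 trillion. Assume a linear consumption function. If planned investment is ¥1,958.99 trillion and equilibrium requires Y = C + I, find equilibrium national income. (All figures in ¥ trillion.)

MPC = (5773.54 − 4027.18)/(8558 − 5786) = 1746.36/2772 = 0.63
a = 4027.18 − 0.63(5786) = 382
Equilibrium: Y = 382 + 0.63Y + 1958.99
0.37Y = 2340.99, so Y = 2340.99/0.37 = 6327

Y = 6327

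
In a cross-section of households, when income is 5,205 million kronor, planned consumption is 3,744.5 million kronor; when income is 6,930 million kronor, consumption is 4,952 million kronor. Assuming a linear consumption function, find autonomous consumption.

MPC = ΔC/ΔY = (4952 − 3744.5)/(6930 − 5205) = 1207.5/1725 = 0.7
a = C − MPC·Y = 3744.5 − 0.7(5205) = 3744.5 − 3643.5 = 101

a = 101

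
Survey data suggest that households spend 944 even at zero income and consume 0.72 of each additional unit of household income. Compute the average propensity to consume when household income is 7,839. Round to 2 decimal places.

C = 944 + 0.72(7839) = 6588.08
APC = C/Y = 6588.08/7839 = 0.84

APC = 0.84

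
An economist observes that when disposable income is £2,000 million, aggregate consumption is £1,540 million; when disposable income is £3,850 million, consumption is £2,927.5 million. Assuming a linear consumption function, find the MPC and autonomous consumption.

MPC = 0.75; a = 40

MPC = ΔC/ΔY = (2927.5 − 1540)/(3850 − 2000) = 1387.5/1850 = 0.75
a = C − MPC·Y = 1540 − 0.75(2000) = 1540 − 1500 = 40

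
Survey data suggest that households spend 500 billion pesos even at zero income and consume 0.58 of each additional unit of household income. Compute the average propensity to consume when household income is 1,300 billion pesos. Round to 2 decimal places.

APC = 0.96

C = 500 + 0.58(1300) = 1254
APC = C/Y = 1254/1300 = 0.96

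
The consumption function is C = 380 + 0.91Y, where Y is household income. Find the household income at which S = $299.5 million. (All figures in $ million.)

S = Y − C = -380 + 0.09Y
-380 + 0.09Y = 299.5, so 0.09Y = 679.5 and Y = 7550

Y = 7550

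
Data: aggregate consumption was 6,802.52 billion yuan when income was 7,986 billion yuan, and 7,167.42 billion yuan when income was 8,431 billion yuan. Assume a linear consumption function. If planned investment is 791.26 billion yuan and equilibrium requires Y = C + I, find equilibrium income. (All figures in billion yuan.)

MPC = (7167.42 − 6802.52)/(8431 − 7986) = 364.9/445 = 0.82
a = 6802.52 − 0.82(7986) = 254
Equilibrium: Y = 254 + 0.82Y + 791.26
0.18Y = 1045.26, so Y = 1045.26/0.18 = 5807

Y = 5807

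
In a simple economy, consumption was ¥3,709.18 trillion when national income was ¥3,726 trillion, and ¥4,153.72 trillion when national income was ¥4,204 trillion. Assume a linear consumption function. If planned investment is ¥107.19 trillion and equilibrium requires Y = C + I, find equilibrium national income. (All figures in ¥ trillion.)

Y = 5017

MPC = (4153.72 − 3709.18)/(4204 − 3726) = 444.54/478 = 0.93
a = 3709.18 − 0.93(3726) = 244
Equilibrium: Y = 244 + 0.93Y + 107.19
0.07Y = 351.19, so Y = 351.19/0.07 = 5017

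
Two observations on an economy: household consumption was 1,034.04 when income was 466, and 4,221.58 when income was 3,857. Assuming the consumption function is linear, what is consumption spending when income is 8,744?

MPC = (4221.58 − 1034.04)/(3857 − 466) = 3187.54/3391 = 0.94
a = 1034.04 − 0.94(466) = 1034.04 − 438.04 = 596
C = 596 + 0.94(8744) = 596 + 8219.36 = 8815.36

C = 8815.36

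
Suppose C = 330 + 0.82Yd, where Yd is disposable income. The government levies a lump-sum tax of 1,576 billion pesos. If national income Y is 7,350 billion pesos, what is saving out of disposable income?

S = 709.32

Yd = Y − T = 7350 − 1576 = 5774
C = 330 + 0.82(5774) = 330 + 4734.68 = 5064.68
S = Yd − C = 5774 − 5064.68 = 709.32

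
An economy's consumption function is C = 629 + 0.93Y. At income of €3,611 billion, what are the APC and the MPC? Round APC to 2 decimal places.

APC = 1.10; MPC = 0.93

MPC = 0.93 (the slope of the consumption function)
C = 629 + 0.93(3611) = 3987.23, so APC = 3987.23/3611 = 1.10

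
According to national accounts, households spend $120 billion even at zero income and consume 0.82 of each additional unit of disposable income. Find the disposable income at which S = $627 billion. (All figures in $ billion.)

S = Y − C = -120 + 0.18Y
-120 + 0.18Y = 627, so 0.18Y = 747 and Y = 4150

Y = 4150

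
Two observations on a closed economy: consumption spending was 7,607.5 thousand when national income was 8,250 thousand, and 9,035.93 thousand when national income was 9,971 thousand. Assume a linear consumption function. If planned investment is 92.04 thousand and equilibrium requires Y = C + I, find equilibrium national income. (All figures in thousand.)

MPC = (9035.93 − 7607.5)/(9971 − 8250) = 1428.43/1721 = 0.83
a = 7607.5 − 0.83(8250) = 760
Equilibrium: Y = 760 + 0.83Y + 92.04
0.17Y = 852.04, so Y = 852.04/0.17 = 5012

Y = 5012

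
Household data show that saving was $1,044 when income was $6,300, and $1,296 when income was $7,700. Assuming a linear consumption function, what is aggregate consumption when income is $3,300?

MPS = ΔS/ΔY = (1296 − 1044)/(7700 − 6300) = 252/1400 = 0.18
MPC = 1 − MPS = 0.82
Autonomous saving = 1044 − 0.18(6300) = -90, so a = 90
C = 90 + 0.82(3300) = 90 + 2706 = 2796

C = 2796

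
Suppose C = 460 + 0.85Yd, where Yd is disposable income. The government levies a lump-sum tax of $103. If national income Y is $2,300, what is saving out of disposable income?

S = -130.45

Yd = Y − T = 2300 − 103 = 2197
C = 460 + 0.85(2197) = 460 + 1867.45 = 2327.45
S = Yd − C = 2197 − 2327.45 = -130.45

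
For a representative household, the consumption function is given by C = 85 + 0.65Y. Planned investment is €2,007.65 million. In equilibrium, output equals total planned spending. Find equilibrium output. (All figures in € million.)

Y = 5979

Y = C + I = 85 + 0.65Y + 2007.65
Y − 0.65Y = 2092.65
0.35Y = 2092.65, so Y = 2092.65/0.35 = 5979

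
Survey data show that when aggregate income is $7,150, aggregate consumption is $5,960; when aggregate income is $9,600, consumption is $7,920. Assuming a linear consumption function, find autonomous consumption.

MPC = ΔC/ΔY = (7920 − 5960)/(9600 − 7150) = 1960/2450 = 0.8
a = C − MPC·Y = 5960 − 0.8(7150) = 5960 − 5720 = 240

a = 240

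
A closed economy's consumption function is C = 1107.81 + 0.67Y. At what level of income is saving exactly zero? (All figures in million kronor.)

At break-even, C = Y: 1107.81 + 0.67Y = Y
0.33Y = 1107.81, so Y = 1107.81/0.33 = 3357

Y = 3357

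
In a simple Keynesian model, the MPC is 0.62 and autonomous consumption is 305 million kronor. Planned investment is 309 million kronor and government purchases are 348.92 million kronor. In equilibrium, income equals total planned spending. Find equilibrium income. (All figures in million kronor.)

Y = 2534

Y = C + I + G = 305 + 0.62Y + 309 + 348.92
Y − 0.62Y = 962.92
0.38Y = 962.92, so Y = 962.92/0.38 = 2534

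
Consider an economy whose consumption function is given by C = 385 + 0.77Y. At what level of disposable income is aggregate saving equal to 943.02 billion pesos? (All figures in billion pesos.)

Y = 5774

S = Y − C = -385 + 0.23Y
-385 + 0.23Y = 943.02, so 0.23Y = 1328.02 and Y = 5774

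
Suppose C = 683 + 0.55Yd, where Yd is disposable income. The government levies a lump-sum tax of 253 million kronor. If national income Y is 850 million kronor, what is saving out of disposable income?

S = -414.35

Yd = Y − T = 850 − 253 = 597
C = 683 + 0.55(597) = 683 + 328.35 = 1011.35
S = Yd − C = 597 − 1011.35 = -414.35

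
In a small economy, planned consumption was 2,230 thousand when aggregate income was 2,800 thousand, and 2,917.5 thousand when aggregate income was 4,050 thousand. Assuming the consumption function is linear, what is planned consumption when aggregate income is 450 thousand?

C = 937.5

MPC = (2917.5 − 2230)/(4050 − 2800) = 687.5/1250 = 0.55
a = 2230 − 0.55(2800) = 2230 − 1540 = 690
C = 690 + 0.55(450) = 690 + 247.5 = 937.5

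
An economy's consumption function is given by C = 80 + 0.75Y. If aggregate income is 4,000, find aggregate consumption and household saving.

C = 3080; S = 920

C = 80 + 0.75(4000) = 80 + 3000 = 3080
S = Y − C = 4000 − 3080 = 920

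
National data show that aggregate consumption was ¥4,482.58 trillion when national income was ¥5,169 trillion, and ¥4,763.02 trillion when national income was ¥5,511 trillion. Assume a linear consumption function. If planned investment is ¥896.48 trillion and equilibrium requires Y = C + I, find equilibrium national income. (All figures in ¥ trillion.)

Y = 6336

MPC = (4763.02 − 4482.58)/(5511 − 5169) = 280.44/342 = 0.82
a = 4482.58 − 0.82(5169) = 244
Equilibrium: Y = 244 + 0.82Y + 896.48
0.18Y = 1140.48, so Y = 1140.48/0.18 = 6336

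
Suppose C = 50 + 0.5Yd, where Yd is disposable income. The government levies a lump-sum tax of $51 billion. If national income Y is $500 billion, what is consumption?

Yd = Y − T = 500 − 51 = 449
C = 50 + 0.5(449) = 50 + 224.5 = 274.5

C = 274.5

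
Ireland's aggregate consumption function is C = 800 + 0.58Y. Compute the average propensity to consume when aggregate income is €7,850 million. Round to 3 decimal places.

APC = 0.682

C = 800 + 0.58(7850) = 5353
APC = C/Y = 5353/7850 = 0.682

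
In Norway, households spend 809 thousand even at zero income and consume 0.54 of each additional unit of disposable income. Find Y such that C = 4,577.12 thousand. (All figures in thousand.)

Y = 6978

809 + 0.54Y = 4577.12
0.54Y = 3768.12, so Y = 3768.12/0.54 = 6978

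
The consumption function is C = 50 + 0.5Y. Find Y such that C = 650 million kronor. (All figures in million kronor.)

50 + 0.5Y = 650
0.5Y = 600, so Y = 600/0.5 = 1200

Y = 1200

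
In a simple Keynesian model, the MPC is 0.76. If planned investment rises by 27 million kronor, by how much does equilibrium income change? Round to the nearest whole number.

The multiplier is 1/(1 − MPC) = 1/0.24.
ΔY = 27/0.24 = 112.50 ≈ 113

ΔY ≈ 113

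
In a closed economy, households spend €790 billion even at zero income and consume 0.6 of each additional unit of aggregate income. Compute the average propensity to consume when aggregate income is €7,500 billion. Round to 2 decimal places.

C = 790 + 0.6(7500) = 5290
APC = C/Y = 5290/7500 = 0.71

APC = 0.71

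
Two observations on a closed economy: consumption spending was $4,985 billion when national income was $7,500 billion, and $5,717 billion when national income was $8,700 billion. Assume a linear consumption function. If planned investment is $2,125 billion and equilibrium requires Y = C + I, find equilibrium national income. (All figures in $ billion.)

Y = 6500

MPC = (5717 − 4985)/(8700 − 7500) = 732/1200 = 0.61
a = 4985 − 0.61(7500) = 410
Equilibrium: Y = 410 + 0.61Y + 2125
0.39Y = 2535, so Y = 2535/0.39 = 6500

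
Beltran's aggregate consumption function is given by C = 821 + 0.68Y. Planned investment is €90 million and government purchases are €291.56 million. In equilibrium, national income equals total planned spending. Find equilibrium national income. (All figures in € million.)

Y = C + I + G = 821 + 0.68Y + 90 + 291.56
Y − 0.68Y = 1202.56
0.32Y = 1202.56, so Y = 1202.56/0.32 = 3758

Y = 3758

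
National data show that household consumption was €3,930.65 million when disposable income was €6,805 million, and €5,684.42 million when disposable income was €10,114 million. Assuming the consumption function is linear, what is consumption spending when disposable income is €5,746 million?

C = 3369.38

MPC = (5684.42 − 3930.65)/(10114 − 6805) = 1753.77/3309 = 0.53
a = 3930.65 − 0.53(6805) = 3930.65 − 3606.65 = 324
C = 324 + 0.53(5746) = 324 + 3045.38 = 3369.38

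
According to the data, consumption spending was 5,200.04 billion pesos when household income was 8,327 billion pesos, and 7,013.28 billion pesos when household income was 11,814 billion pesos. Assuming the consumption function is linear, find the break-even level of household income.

MPC = (7013.28 − 5200.04)/(11814 − 8327) = 1813.24/3487 = 0.52
a = 5200.04 − 0.52(8327) = 5200.04 − 4330.04 = 870
Break-even: Y = a/(1−MPC) = 870/0.48 = 1812.5

Y = 1812.5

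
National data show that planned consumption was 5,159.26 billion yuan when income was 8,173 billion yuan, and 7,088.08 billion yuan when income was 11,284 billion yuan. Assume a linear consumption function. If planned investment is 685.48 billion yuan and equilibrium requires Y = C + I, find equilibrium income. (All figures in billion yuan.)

Y = 2046

MPC = (7088.08 − 5159.26)/(11284 − 8173) = 1928.82/3111 = 0.62
a = 5159.26 − 0.62(8173) = 92
Equilibrium: Y = 92 + 0.62Y + 685.48
0.38Y = 777.48, so Y = 777.48/0.38 = 2046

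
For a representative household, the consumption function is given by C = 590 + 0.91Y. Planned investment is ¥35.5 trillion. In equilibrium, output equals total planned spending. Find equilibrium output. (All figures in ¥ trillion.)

Y = C + I = 590 + 0.91Y + 35.5
Y − 0.91Y = 625.5
0.09Y = 625.5, so Y = 625.5/0.09 = 6950

Y = 6950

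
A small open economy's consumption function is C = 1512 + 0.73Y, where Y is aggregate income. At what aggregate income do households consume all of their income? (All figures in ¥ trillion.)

Y = 5600

At break-even, C = Y: 1512 + 0.73Y = Y
0.27Y = 1512, so Y = 1512/0.27 = 5600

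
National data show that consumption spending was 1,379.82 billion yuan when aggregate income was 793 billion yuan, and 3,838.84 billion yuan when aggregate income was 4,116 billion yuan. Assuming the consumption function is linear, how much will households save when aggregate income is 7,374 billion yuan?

S = 1124.24

MPC = (3838.84 − 1379.82)/(4116 − 793) = 2459.02/3323 = 0.74
a = 1379.82 − 0.74(793) = 1379.82 − 586.82 = 793
C = 793 + 0.74(7374) = 6249.76
S = 7374 − 6249.76 = 1124.24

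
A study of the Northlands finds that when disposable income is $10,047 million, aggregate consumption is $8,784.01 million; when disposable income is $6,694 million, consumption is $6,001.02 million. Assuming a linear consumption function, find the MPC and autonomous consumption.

MPC = 0.83; a = 445

MPC = ΔC/ΔY = (8784.01 − 6001.02)/(10047 − 6694) = 2782.99/3353 = 0.83
a = C − MPC·Y = 6001.02 − 0.83(6694) = 6001.02 − 5556.02 = 445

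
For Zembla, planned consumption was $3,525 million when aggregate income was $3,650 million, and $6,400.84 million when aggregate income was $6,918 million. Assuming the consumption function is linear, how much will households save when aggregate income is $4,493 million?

S = 226.16

MPC = (6400.84 − 3525)/(6918 − 3650) = 2875.84/3268 = 0.88
a = 3525 − 0.88(3650) = 3525 − 3212 = 313
C = 313 + 0.88(4493) = 4266.84
S = 4493 − 4266.84 = 226.16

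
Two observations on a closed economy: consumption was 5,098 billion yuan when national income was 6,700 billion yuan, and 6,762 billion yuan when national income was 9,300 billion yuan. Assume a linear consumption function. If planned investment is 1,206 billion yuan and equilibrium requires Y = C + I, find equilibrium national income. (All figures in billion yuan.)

MPC = (6762 − 5098)/(9300 − 6700) = 1664/2600 = 0.64
a = 5098 − 0.64(6700) = 810
Equilibrium: Y = 810 + 0.64Y + 1206
0.36Y = 2016, so Y = 2016/0.36 = 5600

Y = 5600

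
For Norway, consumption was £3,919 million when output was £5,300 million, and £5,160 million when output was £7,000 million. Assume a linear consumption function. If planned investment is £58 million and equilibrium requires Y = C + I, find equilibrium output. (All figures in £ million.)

Y = 400

MPC = (5160 − 3919)/(7000 − 5300) = 1241/1700 = 0.73
a = 3919 − 0.73(5300) = 50
Equilibrium: Y = 50 + 0.73Y + 58
0.27Y = 108, so Y = 108/0.27 = 400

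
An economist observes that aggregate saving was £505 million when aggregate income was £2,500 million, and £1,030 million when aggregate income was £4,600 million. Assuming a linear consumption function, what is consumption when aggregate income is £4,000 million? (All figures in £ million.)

C = 3120

MPS = ΔS/ΔY = (1030 − 505)/(4600 − 2500) = 525/2100 = 0.25
MPC = 1 − MPS = 0.75
Autonomous saving = 505 − 0.25(2500) = -120, so a = 120
C = 120 + 0.75(4000) = 120 + 3000 = 3120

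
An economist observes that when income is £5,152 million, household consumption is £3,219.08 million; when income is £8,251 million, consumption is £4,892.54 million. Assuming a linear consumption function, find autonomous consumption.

a = 437

MPC = ΔC/ΔY = (4892.54 − 3219.08)/(8251 − 5152) = 1673.46/3099 = 0.54
a = C − MPC·Y = 3219.08 − 0.54(5152) = 3219.08 − 2782.08 = 437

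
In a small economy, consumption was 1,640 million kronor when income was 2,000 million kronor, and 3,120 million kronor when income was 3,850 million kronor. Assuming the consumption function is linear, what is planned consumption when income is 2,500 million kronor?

MPC = (3120 − 1640)/(3850 − 2000) = 1480/1850 = 0.8
a = 1640 − 0.8(2000) = 1640 − 1600 = 40
C = 40 + 0.8(2500) = 40 + 2000 = 2040

C = 2040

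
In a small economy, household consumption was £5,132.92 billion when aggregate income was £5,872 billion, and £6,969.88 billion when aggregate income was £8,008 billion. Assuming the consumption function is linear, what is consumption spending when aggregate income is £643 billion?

MPC = (6969.88 − 5132.92)/(8008 − 5872) = 1836.96/2136 = 0.86
a = 5132.92 − 0.86(5872) = 5132.92 − 5049.92 = 83
C = 83 + 0.86(643) = 83 + 552.98 = 635.98

C = 635.98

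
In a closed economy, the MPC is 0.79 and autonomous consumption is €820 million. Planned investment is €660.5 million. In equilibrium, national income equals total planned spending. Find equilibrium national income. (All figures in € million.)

Y = 7050

Y = C + I = 820 + 0.79Y + 660.5
Y − 0.79Y = 1480.5
0.21Y = 1480.5, so Y = 1480.5/0.21 = 7050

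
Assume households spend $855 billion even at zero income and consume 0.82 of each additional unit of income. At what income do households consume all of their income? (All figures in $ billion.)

At break-even, C = Y: 855 + 0.82Y = Y
0.18Y = 855, so Y = 855/0.18 = 4750

Y = 4750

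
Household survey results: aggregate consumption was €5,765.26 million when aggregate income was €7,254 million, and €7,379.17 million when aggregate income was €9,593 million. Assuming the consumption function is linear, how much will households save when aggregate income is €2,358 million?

MPC = (7379.17 − 5765.26)/(9593 − 7254) = 1613.91/2339 = 0.69
a = 5765.26 − 0.69(7254) = 5765.26 − 5005.26 = 760
C = 760 + 0.69(2358) = 2387.02
S = 2358 − 2387.02 = -29.02

S = -29.02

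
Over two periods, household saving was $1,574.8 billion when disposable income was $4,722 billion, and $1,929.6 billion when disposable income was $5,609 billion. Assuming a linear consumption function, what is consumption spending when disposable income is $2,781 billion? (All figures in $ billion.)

C = 1982.6

MPS = ΔS/ΔY = (1929.6 − 1574.8)/(5609 − 4722) = 354.8/887 = 0.4
MPC = 1 − MPS = 0.6
Autonomous saving = 1574.8 − 0.4(4722) = -314, so a = 314
C = 314 + 0.6(2781) = 314 + 1668.6 = 1982.6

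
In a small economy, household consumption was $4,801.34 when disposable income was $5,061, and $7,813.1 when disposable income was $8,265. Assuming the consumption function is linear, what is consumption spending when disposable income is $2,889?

C = 2759.66

MPC = (7813.1 − 4801.34)/(8265 − 5061) = 3011.76/3204 = 0.94
a = 4801.34 − 0.94(5061) = 4801.34 − 4757.34 = 44
C = 44 + 0.94(2889) = 44 + 2715.66 = 2759.66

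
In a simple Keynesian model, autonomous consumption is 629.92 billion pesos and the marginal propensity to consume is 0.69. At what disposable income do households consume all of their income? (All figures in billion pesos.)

At break-even, C = Y: 629.92 + 0.69Y = Y
0.31Y = 629.92, so Y = 629.92/0.31 = 2032

Y = 2032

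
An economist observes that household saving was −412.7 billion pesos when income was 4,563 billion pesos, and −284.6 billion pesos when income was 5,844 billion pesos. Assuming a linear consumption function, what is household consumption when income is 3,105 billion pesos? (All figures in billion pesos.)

C = 3663.5

MPS = ΔS/ΔY = (-284.6 − (-412.7))/(5844 − 4563) = 128.1/1281 = 0.1
MPC = 1 − MPS = 0.9
Autonomous saving = -412.7 − 0.1(4563) = -869, so a = 869
C = 869 + 0.9(3105) = 869 + 2794.5 = 3663.5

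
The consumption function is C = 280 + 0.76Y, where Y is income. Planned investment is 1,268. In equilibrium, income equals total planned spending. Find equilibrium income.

Y = C + I = 280 + 0.76Y + 1268
Y − 0.76Y = 1548
0.24Y = 1548, so Y = 1548/0.24 = 6450

Y = 6450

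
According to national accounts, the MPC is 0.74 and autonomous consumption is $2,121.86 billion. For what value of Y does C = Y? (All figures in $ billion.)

Y = 8161

At break-even, C = Y: 2121.86 + 0.74Y = Y
0.26Y = 2121.86, so Y = 2121.86/0.26 = 8161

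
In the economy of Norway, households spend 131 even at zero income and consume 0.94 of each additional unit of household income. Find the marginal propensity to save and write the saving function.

MPS = 1 − MPC = 1 − 0.94 = 0.06
S = Y − C = -131 + 0.06Y

MPS = 0.06; S = -131 + 0.06Y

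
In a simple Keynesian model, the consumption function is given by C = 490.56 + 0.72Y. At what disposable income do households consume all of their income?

At break-even, C = Y: 490.56 + 0.72Y = Y
0.28Y = 490.56, so Y = 490.56/0.28 = 1752

Y = 1752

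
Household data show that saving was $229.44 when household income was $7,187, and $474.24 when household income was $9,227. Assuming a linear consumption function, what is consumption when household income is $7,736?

MPS = ΔS/ΔY = (474.24 − 229.44)/(9227 − 7187) = 244.8/2040 = 0.12
MPC = 1 − MPS = 0.88
Autonomous saving = 229.44 − 0.12(7187) = -633, so a = 633
C = 633 + 0.88(7736) = 633 + 6807.68 = 7440.68

C = 7440.68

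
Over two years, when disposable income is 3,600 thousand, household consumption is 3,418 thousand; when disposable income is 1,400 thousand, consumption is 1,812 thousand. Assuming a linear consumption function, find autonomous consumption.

MPC = ΔC/ΔY = (3418 − 1812)/(3600 − 1400) = 1606/2200 = 0.73
a = C − MPC·Y = 1812 − 0.73(1400) = 1812 − 1022 = 790

a = 790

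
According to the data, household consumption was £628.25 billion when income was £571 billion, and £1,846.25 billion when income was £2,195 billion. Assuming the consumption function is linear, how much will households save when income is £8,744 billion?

MPC = (1846.25 − 628.25)/(2195 − 571) = 1218/1624 = 0.75
a = 628.25 − 0.75(571) = 628.25 − 428.25 = 200
C = 200 + 0.75(8744) = 6758
S = 8744 − 6758 = 1986

S = 1986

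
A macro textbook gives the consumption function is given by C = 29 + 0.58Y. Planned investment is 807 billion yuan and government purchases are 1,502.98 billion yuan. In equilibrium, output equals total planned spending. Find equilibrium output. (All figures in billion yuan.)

Y = C + I + G = 29 + 0.58Y + 807 + 1502.98
Y − 0.58Y = 2338.98
0.42Y = 2338.98, so Y = 2338.98/0.42 = 5569

Y = 5569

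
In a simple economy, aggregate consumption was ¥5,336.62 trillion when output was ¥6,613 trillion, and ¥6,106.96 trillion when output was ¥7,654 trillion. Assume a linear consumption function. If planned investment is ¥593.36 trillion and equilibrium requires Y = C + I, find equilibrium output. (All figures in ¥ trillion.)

Y = 3986

MPC = (6106.96 − 5336.62)/(7654 − 6613) = 770.34/1041 = 0.74
a = 5336.62 − 0.74(6613) = 443
Equilibrium: Y = 443 + 0.74Y + 593.36
0.26Y = 1036.36, so Y = 1036.36/0.26 = 3986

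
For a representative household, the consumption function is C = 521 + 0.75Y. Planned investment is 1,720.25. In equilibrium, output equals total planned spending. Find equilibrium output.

Y = C + I = 521 + 0.75Y + 1720.25
Y − 0.75Y = 2241.25
0.25Y = 2241.25, so Y = 2241.25/0.25 = 8965

Y = 8965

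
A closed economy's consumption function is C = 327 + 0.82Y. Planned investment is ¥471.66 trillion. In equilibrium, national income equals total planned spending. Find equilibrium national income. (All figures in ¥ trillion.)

Y = C + I = 327 + 0.82Y + 471.66
Y − 0.82Y = 798.66
0.18Y = 798.66, so Y = 798.66/0.18 = 4437

Y = 4437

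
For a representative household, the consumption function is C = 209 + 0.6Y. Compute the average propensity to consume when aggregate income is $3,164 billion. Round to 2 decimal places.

APC = 0.67

C = 209 + 0.6(3164) = 2107.4
APC = C/Y = 2107.4/3164 = 0.67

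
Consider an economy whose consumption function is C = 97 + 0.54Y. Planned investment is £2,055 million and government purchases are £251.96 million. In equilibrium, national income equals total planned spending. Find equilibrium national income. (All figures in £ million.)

Y = C + I + G = 97 + 0.54Y + 2055 + 251.96
Y − 0.54Y = 2403.96
0.46Y = 2403.96, so Y = 2403.96/0.46 = 5226

Y = 5226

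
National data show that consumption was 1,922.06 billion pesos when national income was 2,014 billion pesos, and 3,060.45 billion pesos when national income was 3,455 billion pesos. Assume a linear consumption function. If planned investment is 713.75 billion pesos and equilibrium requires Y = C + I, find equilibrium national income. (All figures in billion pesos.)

Y = 4975

MPC = (3060.45 − 1922.06)/(3455 − 2014) = 1138.39/1441 = 0.79
a = 1922.06 − 0.79(2014) = 331
Equilibrium: Y = 331 + 0.79Y + 713.75
0.21Y = 1044.75, so Y = 1044.75/0.21 = 4975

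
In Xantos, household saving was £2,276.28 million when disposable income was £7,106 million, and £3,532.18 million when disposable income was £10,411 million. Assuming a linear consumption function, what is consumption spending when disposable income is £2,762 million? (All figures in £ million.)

MPS = ΔS/ΔY = (3532.18 − 2276.28)/(10411 − 7106) = 1255.9/3305 = 0.38
MPC = 1 − MPS = 0.62
Autonomous saving = 2276.28 − 0.38(7106) = -424, so a = 424
C = 424 + 0.62(2762) = 424 + 1712.44 = 2136.44

C = 2136.44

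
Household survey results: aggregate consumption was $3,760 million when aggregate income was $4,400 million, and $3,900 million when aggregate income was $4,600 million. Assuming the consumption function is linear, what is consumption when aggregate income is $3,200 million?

C = 2920

MPC = (3900 − 3760)/(4600 − 4400) = 140/200 = 0.7
a = 3760 − 0.7(4400) = 3760 − 3080 = 680
C = 680 + 0.7(3200) = 680 + 2240 = 2920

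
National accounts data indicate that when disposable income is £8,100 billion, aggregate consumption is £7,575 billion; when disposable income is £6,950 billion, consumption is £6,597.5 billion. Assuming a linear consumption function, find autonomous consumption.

MPC = ΔC/ΔY = (7575 − 6597.5)/(8100 − 6950) = 977.5/1150 = 0.85
a = C − MPC·Y = 6597.5 − 0.85(6950) = 6597.5 − 5907.5 = 690

a = 690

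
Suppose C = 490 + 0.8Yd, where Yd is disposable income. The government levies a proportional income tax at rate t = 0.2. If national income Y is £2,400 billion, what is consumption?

Yd = (1 − 0.2)(2400) = 0.8(2400) = 1920
C = 490 + 0.8(1920) = 490 + 1536 = 2026

C = 2026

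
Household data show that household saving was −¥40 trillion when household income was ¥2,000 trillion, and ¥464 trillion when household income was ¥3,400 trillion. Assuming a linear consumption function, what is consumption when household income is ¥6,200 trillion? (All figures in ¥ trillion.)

C = 4728

MPS = ΔS/ΔY = (464 − (-40))/(3400 − 2000) = 504/1400 = 0.36
MPC = 1 − MPS = 0.64
Autonomous saving = -40 − 0.36(2000) = -760, so a = 760
C = 760 + 0.64(6200) = 760 + 3968 = 4728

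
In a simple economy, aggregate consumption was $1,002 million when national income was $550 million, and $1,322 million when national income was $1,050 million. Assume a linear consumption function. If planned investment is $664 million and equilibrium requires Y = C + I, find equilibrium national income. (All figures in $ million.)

MPC = (1322 − 1002)/(1050 − 550) = 320/500 = 0.64
a = 1002 − 0.64(550) = 650
Equilibrium: Y = 650 + 0.64Y + 664
0.36Y = 1314, so Y = 1314/0.36 = 3650

Y = 3650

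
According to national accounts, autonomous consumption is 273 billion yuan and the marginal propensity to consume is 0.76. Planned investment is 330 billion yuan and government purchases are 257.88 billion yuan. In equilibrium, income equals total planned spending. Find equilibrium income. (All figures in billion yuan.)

Y = 3587

Y = C + I + G = 273 + 0.76Y + 330 + 257.88
Y − 0.76Y = 860.88
0.24Y = 860.88, so Y = 860.88/0.24 = 3587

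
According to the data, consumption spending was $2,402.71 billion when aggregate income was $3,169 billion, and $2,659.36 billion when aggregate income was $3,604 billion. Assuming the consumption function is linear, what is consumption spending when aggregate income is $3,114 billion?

MPC = (2659.36 − 2402.71)/(3604 − 3169) = 256.65/435 = 0.59
a = 2402.71 − 0.59(3169) = 2402.71 − 1869.71 = 533
C = 533 + 0.59(3114) = 533 + 1837.26 = 2370.26

C = 2370.26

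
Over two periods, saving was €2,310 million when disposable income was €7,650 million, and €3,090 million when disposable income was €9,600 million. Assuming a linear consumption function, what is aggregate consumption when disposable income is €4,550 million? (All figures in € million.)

C = 3480

MPS = ΔS/ΔY = (3090 − 2310)/(9600 − 7650) = 780/1950 = 0.4
MPC = 1 − MPS = 0.6
Autonomous saving = 2310 − 0.4(7650) = -750, so a = 750
C = 750 + 0.6(4550) = 750 + 2730 = 3480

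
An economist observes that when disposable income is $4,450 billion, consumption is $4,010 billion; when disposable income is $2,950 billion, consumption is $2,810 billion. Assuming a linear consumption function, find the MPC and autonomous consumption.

MPC = 0.8; a = 450

MPC = ΔC/ΔY = (4010 − 2810)/(4450 − 2950) = 1200/1500 = 0.8
a = C − MPC·Y = 2810 − 0.8(2950) = 2810 − 2360 = 450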